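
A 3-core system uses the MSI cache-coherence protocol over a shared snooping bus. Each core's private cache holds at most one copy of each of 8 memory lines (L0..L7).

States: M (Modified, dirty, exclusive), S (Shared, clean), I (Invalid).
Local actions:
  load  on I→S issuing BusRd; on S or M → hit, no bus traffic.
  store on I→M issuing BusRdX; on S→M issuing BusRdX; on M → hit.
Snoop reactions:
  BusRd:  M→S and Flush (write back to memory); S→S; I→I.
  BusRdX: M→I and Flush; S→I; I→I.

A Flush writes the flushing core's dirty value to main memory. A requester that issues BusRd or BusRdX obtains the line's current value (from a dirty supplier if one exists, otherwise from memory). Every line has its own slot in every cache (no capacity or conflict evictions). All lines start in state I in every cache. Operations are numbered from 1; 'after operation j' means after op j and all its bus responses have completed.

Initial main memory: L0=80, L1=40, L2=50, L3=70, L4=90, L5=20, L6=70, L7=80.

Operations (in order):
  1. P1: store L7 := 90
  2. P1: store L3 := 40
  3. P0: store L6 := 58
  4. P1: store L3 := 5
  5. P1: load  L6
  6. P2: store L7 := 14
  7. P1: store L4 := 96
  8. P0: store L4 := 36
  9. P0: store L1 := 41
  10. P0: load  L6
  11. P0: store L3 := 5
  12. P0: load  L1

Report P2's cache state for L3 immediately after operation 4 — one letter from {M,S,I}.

1. P1: store L7 := 90  bus=[BusRdX]  L7: P0=I P1=M P2=I  mem[L7]=80
2. P1: store L3 := 40  bus=[BusRdX]  L3: P0=I P1=M P2=I  mem[L3]=70
3. P0: store L6 := 58  bus=[BusRdX]  L6: P0=M P1=I P2=I  mem[L6]=70
4. P1: store L3 := 5  bus=[-]  L3: P0=I P1=M P2=I  mem[L3]=70
5. P1: load  L6  bus=[BusRd,Flush]  L6: P0=S P1=S P2=I  mem[L6]=58
6. P2: store L7 := 14  bus=[BusRdX,Flush]  L7: P0=I P1=I P2=M  mem[L7]=90
7. P1: store L4 := 96  bus=[BusRdX]  L4: P0=I P1=M P2=I  mem[L4]=90
8. P0: store L4 := 36  bus=[BusRdX,Flush]  L4: P0=M P1=I P2=I  mem[L4]=96
9. P0: store L1 := 41  bus=[BusRdX]  L1: P0=M P1=I P2=I  mem[L1]=40
10. P0: load  L6  bus=[-]  L6: P0=S P1=S P2=I  mem[L6]=58
11. P0: store L3 := 5  bus=[BusRdX,Flush]  L3: P0=M P1=I P2=I  mem[L3]=5
12. P0: load  L1  bus=[-]  L1: P0=M P1=I P2=I  mem[L1]=40

state = I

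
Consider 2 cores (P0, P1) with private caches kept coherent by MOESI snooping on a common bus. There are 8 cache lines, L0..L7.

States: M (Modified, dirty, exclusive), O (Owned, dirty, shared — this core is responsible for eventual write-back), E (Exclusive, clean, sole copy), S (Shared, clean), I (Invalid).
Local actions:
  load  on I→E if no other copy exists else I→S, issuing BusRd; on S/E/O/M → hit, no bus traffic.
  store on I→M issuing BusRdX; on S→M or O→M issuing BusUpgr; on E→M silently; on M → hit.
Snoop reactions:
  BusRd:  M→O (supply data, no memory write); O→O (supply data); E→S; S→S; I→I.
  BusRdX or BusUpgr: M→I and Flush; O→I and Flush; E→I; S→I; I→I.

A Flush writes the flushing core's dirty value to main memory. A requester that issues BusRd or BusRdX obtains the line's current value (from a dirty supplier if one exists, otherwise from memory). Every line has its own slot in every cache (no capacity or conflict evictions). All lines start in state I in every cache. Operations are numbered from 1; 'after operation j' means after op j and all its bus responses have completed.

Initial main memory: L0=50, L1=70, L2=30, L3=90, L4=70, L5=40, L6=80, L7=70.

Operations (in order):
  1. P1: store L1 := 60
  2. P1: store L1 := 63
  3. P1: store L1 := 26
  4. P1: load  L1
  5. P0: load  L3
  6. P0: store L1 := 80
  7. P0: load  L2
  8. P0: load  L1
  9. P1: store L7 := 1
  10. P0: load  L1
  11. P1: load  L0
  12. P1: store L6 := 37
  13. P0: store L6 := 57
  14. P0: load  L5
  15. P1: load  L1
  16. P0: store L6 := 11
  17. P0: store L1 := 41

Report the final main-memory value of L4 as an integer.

[1] P1: store L1 := 60 | P0:I, P1:M(60) | bus: BusRdX
[2] P1: store L1 := 63 | P0:I, P1:M(63) | bus: none
[3] P1: store L1 := 26 | P0:I, P1:M(26) | bus: none
[4] P1: load  L1 | P0:I, P1:M(26) | bus: none
[5] P0: load  L3 | P0:E(90), P1:I | bus: BusRd
[6] P0: store L1 := 80 | P0:M(80), P1:I | bus: BusRdX,Flush
[7] P0: load  L2 | P0:E(30), P1:I | bus: BusRd
[8] P0: load  L1 | P0:M(80), P1:I | bus: none
[9] P1: store L7 := 1 | P0:I, P1:M(1) | bus: BusRdX
[10] P0: load  L1 | P0:M(80), P1:I | bus: none
[11] P1: load  L0 | P0:I, P1:E(50) | bus: BusRd
[12] P1: store L6 := 37 | P0:I, P1:M(37) | bus: BusRdX
[13] P0: store L6 := 57 | P0:M(57), P1:I | bus: BusRdX,Flush
[14] P0: load  L5 | P0:E(40), P1:I | bus: BusRd
[15] P1: load  L1 | P0:O(80), P1:S(80) | bus: BusRd
[16] P0: store L6 := 11 | P0:M(11), P1:I | bus: none
[17] P0: store L1 := 41 | P0:M(41), P1:I | bus: BusUpgr

memory[L4] = 70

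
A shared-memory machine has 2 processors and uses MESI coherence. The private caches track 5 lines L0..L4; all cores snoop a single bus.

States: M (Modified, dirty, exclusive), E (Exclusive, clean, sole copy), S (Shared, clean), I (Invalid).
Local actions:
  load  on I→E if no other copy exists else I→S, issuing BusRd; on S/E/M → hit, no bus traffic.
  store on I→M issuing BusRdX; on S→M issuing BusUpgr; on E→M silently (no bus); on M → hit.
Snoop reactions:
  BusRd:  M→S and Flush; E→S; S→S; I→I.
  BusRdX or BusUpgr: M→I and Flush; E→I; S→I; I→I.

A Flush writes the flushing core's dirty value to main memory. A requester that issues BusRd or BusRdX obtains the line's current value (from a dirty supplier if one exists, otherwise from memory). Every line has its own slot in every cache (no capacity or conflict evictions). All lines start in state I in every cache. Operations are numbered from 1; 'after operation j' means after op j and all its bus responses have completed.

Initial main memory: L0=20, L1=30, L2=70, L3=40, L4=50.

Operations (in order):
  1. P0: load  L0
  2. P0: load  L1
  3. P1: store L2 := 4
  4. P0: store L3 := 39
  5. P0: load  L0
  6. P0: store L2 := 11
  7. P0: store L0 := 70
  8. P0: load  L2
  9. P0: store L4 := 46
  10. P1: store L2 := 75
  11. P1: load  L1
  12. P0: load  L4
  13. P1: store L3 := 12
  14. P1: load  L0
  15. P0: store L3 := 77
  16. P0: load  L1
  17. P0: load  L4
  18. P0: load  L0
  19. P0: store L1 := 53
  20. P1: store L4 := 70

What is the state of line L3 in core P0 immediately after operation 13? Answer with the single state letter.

  op1 P0: load  L0 → E/I on L0; bus BusRd; mem=20
  op2 P0: load  L1 → E/I on L1; bus BusRd; mem=30
  op3 P1: store L2 := 4 → I/M on L2; bus BusRdX; mem=70
  op4 P0: store L3 := 39 → M/I on L3; bus BusRdX; mem=40
  op5 P0: load  L0 → E/I on L0; bus (none); mem=20
  op6 P0: store L2 := 11 → M/I on L2; bus BusRdX Flush; mem=4
  op7 P0: store L0 := 70 → M/I on L0; bus (none); mem=20
  op8 P0: load  L2 → M/I on L2; bus (none); mem=4
  op9 P0: store L4 := 46 → M/I on L4; bus BusRdX; mem=50
  op10 P1: store L2 := 75 → I/M on L2; bus BusRdX Flush; mem=11
  op11 P1: load  L1 → S/S on L1; bus BusRd; mem=30
  op12 P0: load  L4 → M/I on L4; bus (none); mem=50
  op13 P1: store L3 := 12 → I/M on L3; bus BusRdX Flush; mem=39
  op14 P1: load  L0 → S/S on L0; bus BusRd Flush; mem=70
  op15 P0: store L3 := 77 → M/I on L3; bus BusRdX Flush; mem=12
  op16 P0: load  L1 → S/S on L1; bus (none); mem=30
  op17 P0: load  L4 → M/I on L4; bus (none); mem=50
  op18 P0: load  L0 → S/S on L0; bus (none); mem=70
  op19 P0: store L1 := 53 → M/I on L1; bus BusUpgr; mem=30
  op20 P1: store L4 := 70 → I/M on L4; bus BusRdX Flush; mem=46

state = I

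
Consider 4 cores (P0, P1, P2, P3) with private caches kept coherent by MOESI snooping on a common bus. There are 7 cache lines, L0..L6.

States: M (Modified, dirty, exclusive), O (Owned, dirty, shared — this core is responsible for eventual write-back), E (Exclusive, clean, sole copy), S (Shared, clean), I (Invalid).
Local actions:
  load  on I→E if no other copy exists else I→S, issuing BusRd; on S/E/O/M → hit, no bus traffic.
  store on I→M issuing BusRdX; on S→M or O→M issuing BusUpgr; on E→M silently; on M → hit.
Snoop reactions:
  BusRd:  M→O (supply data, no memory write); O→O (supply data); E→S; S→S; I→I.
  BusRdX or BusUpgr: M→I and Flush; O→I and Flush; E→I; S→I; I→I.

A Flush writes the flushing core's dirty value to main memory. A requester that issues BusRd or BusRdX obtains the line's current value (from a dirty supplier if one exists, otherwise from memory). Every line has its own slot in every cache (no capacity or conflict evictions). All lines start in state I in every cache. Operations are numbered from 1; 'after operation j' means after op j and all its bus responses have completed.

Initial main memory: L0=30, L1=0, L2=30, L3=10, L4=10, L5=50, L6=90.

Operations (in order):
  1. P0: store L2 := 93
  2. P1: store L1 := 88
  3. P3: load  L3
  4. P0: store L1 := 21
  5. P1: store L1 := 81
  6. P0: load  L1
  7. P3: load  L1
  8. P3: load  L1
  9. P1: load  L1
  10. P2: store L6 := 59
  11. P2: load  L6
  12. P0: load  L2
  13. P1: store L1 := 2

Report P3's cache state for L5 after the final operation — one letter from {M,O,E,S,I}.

state = I

1. P0: store L2 := 93  bus=[BusRdX]  L2: P0=M P1=I P2=I P3=I  mem[L2]=30
2. P1: store L1 := 88  bus=[BusRdX]  L1: P0=I P1=M P2=I P3=I  mem[L1]=0
3. P3: load  L3  bus=[BusRd]  L3: P0=I P1=I P2=I P3=E  mem[L3]=10
4. P0: store L1 := 21  bus=[BusRdX,Flush]  L1: P0=M P1=I P2=I P3=I  mem[L1]=88
5. P1: store L1 := 81  bus=[BusRdX,Flush]  L1: P0=I P1=M P2=I P3=I  mem[L1]=21
6. P0: load  L1  bus=[BusRd]  L1: P0=S P1=O P2=I P3=I  mem[L1]=21
7. P3: load  L1  bus=[BusRd]  L1: P0=S P1=O P2=I P3=S  mem[L1]=21
8. P3: load  L1  bus=[-]  L1: P0=S P1=O P2=I P3=S  mem[L1]=21
9. P1: load  L1  bus=[-]  L1: P0=S P1=O P2=I P3=S  mem[L1]=21
10. P2: store L6 := 59  bus=[BusRdX]  L6: P0=I P1=I P2=M P3=I  mem[L6]=90
11. P2: load  L6  bus=[-]  L6: P0=I P1=I P2=M P3=I  mem[L6]=90
12. P0: load  L2  bus=[-]  L2: P0=M P1=I P2=I P3=I  mem[L2]=30
13. P1: store L1 := 2  bus=[BusUpgr]  L1: P0=I P1=M P2=I P3=I  mem[L1]=21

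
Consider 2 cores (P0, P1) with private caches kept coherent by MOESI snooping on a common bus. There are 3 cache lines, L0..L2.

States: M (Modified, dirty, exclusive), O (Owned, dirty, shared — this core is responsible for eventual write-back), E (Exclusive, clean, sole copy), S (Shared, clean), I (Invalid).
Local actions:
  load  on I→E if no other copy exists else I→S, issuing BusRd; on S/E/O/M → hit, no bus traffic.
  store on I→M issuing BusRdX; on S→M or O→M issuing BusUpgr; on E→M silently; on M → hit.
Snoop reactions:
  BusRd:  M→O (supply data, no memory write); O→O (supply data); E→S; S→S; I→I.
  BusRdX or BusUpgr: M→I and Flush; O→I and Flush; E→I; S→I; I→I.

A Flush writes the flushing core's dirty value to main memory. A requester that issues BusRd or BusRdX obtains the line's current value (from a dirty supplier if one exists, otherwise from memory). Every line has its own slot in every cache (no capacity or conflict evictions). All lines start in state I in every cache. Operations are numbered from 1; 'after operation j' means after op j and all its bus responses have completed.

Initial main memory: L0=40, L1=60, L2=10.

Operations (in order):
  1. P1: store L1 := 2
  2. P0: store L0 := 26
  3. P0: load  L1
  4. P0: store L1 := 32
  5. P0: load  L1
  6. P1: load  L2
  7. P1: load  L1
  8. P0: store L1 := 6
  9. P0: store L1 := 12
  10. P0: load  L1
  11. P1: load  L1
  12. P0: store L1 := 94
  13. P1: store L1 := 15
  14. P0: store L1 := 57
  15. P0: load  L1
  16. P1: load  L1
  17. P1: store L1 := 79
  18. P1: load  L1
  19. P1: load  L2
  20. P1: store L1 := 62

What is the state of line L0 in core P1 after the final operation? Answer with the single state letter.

state = I

step 1: P1: store L1 := 2  ⟶  IM  (L1)  txn=BusRdX  M[L1]=60
step 2: P0: store L0 := 26  ⟶  MI  (L0)  txn=BusRdX  M[L0]=40
step 3: P0: load  L1  ⟶  SO  (L1)  txn=BusRd  M[L1]=60
step 4: P0: store L1 := 32  ⟶  MI  (L1)  txn=BusUpgr+Flush  M[L1]=2
step 5: P0: load  L1  ⟶  MI  (L1)  txn=∅  M[L1]=2
step 6: P1: load  L2  ⟶  IE  (L2)  txn=BusRd  M[L2]=10
step 7: P1: load  L1  ⟶  OS  (L1)  txn=BusRd  M[L1]=2
step 8: P0: store L1 := 6  ⟶  MI  (L1)  txn=BusUpgr  M[L1]=2
step 9: P0: store L1 := 12  ⟶  MI  (L1)  txn=∅  M[L1]=2
step 10: P0: load  L1  ⟶  MI  (L1)  txn=∅  M[L1]=2
step 11: P1: load  L1  ⟶  OS  (L1)  txn=BusRd  M[L1]=2
step 12: P0: store L1 := 94  ⟶  MI  (L1)  txn=BusUpgr  M[L1]=2
step 13: P1: store L1 := 15  ⟶  IM  (L1)  txn=BusRdX+Flush  M[L1]=94
step 14: P0: store L1 := 57  ⟶  MI  (L1)  txn=BusRdX+Flush  M[L1]=15
step 15: P0: load  L1  ⟶  MI  (L1)  txn=∅  M[L1]=15
step 16: P1: load  L1  ⟶  OS  (L1)  txn=BusRd  M[L1]=15
step 17: P1: store L1 := 79  ⟶  IM  (L1)  txn=BusUpgr+Flush  M[L1]=57
step 18: P1: load  L1  ⟶  IM  (L1)  txn=∅  M[L1]=57
step 19: P1: load  L2  ⟶  IE  (L2)  txn=∅  M[L2]=10
step 20: P1: store L1 := 62  ⟶  IM  (L1)  txn=∅  M[L1]=57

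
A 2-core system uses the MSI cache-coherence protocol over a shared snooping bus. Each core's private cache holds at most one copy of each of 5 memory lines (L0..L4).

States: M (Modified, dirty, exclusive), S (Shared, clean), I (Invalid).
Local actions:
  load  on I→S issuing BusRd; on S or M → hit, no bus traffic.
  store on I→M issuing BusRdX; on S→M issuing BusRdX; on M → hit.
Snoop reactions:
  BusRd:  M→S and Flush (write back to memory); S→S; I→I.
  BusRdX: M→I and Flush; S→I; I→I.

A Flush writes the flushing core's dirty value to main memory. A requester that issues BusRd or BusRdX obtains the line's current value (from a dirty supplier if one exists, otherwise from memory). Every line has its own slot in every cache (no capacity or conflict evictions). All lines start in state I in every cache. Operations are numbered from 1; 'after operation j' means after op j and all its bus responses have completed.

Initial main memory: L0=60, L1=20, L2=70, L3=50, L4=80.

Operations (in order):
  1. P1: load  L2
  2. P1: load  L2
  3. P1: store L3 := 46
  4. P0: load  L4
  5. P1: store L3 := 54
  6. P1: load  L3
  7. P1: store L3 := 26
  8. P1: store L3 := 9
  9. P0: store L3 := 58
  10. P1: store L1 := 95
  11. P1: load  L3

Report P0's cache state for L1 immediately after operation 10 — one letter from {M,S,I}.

state = I

step 1: P1: load  L2  ⟶  IS  (L2)  txn=BusRd  M[L2]=70
step 2: P1: load  L2  ⟶  IS  (L2)  txn=∅  M[L2]=70
step 3: P1: store L3 := 46  ⟶  IM  (L3)  txn=BusRdX  M[L3]=50
step 4: P0: load  L4  ⟶  SI  (L4)  txn=BusRd  M[L4]=80
step 5: P1: store L3 := 54  ⟶  IM  (L3)  txn=∅  M[L3]=50
step 6: P1: load  L3  ⟶  IM  (L3)  txn=∅  M[L3]=50
step 7: P1: store L3 := 26  ⟶  IM  (L3)  txn=∅  M[L3]=50
step 8: P1: store L3 := 9  ⟶  IM  (L3)  txn=∅  M[L3]=50
step 9: P0: store L3 := 58  ⟶  MI  (L3)  txn=BusRdX+Flush  M[L3]=9
step 10: P1: store L1 := 95  ⟶  IM  (L1)  txn=BusRdX  M[L1]=20
step 11: P1: load  L3  ⟶  SS  (L3)  txn=BusRd+Flush  M[L3]=58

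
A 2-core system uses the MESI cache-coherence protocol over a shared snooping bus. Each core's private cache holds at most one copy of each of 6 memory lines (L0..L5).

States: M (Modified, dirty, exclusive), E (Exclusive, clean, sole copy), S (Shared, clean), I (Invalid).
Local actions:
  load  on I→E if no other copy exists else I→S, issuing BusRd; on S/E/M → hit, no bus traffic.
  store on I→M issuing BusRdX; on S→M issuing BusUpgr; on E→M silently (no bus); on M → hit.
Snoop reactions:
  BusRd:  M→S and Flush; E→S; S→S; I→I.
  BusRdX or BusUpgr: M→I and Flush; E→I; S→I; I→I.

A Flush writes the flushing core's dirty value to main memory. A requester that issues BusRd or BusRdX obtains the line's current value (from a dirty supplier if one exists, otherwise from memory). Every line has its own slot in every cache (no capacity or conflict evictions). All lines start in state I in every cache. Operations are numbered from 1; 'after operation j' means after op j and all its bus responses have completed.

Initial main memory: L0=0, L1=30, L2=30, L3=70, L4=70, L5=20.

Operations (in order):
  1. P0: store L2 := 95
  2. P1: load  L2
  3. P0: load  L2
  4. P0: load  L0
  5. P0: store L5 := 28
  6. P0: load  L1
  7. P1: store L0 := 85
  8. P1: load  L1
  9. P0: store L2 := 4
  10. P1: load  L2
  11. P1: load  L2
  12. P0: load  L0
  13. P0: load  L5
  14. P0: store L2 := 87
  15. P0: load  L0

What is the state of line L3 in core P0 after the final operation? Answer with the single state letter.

state = I

step 1: P0: store L2 := 95  ⟶  MI  (L2)  txn=BusRdX  M[L2]=30
step 2: P1: load  L2  ⟶  SS  (L2)  txn=BusRd+Flush  M[L2]=95
step 3: P0: load  L2  ⟶  SS  (L2)  txn=∅  M[L2]=95
step 4: P0: load  L0  ⟶  EI  (L0)  txn=BusRd  M[L0]=0
step 5: P0: store L5 := 28  ⟶  MI  (L5)  txn=BusRdX  M[L5]=20
step 6: P0: load  L1  ⟶  EI  (L1)  txn=BusRd  M[L1]=30
step 7: P1: store L0 := 85  ⟶  IM  (L0)  txn=BusRdX  M[L0]=0
step 8: P1: load  L1  ⟶  SS  (L1)  txn=BusRd  M[L1]=30
step 9: P0: store L2 := 4  ⟶  MI  (L2)  txn=BusUpgr  M[L2]=95
step 10: P1: load  L2  ⟶  SS  (L2)  txn=BusRd+Flush  M[L2]=4
step 11: P1: load  L2  ⟶  SS  (L2)  txn=∅  M[L2]=4
step 12: P0: load  L0  ⟶  SS  (L0)  txn=BusRd+Flush  M[L0]=85
step 13: P0: load  L5  ⟶  MI  (L5)  txn=∅  M[L5]=20
step 14: P0: store L2 := 87  ⟶  MI  (L2)  txn=BusUpgr  M[L2]=4
step 15: P0: load  L0  ⟶  SS  (L0)  txn=∅  M[L0]=85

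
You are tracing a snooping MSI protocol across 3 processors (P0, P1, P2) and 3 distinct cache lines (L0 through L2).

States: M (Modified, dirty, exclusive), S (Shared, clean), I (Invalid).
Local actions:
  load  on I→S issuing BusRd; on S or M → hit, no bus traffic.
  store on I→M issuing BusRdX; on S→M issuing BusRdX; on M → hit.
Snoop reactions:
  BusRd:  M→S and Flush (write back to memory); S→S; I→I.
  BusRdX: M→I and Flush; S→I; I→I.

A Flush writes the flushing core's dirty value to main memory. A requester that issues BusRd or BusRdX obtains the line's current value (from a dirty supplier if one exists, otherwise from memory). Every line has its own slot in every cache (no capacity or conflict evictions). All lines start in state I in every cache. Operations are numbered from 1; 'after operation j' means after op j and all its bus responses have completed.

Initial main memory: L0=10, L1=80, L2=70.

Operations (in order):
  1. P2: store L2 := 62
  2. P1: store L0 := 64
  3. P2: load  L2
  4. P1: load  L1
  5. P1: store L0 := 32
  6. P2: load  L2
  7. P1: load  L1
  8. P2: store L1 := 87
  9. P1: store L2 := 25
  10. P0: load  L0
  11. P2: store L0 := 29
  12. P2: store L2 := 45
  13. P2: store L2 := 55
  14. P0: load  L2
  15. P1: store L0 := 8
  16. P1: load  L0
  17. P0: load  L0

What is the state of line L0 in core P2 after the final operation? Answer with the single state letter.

state = I

  op1 P2: store L2 := 62 → I/I/M on L2; bus BusRdX; mem=70
  op2 P1: store L0 := 64 → I/M/I on L0; bus BusRdX; mem=10
  op3 P2: load  L2 → I/I/M on L2; bus (none); mem=70
  op4 P1: load  L1 → I/S/I on L1; bus BusRd; mem=80
  op5 P1: store L0 := 32 → I/M/I on L0; bus (none); mem=10
  op6 P2: load  L2 → I/I/M on L2; bus (none); mem=70
  op7 P1: load  L1 → I/S/I on L1; bus (none); mem=80
  op8 P2: store L1 := 87 → I/I/M on L1; bus BusRdX; mem=80
  op9 P1: store L2 := 25 → I/M/I on L2; bus BusRdX Flush; mem=62
  op10 P0: load  L0 → S/S/I on L0; bus BusRd Flush; mem=32
  op11 P2: store L0 := 29 → I/I/M on L0; bus BusRdX; mem=32
  op12 P2: store L2 := 45 → I/I/M on L2; bus BusRdX Flush; mem=25
  op13 P2: store L2 := 55 → I/I/M on L2; bus (none); mem=25
  op14 P0: load  L2 → S/I/S on L2; bus BusRd Flush; mem=55
  op15 P1: store L0 := 8 → I/M/I on L0; bus BusRdX Flush; mem=29
  op16 P1: load  L0 → I/M/I on L0; bus (none); mem=29
  op17 P0: load  L0 → S/S/I on L0; bus BusRd Flush; mem=8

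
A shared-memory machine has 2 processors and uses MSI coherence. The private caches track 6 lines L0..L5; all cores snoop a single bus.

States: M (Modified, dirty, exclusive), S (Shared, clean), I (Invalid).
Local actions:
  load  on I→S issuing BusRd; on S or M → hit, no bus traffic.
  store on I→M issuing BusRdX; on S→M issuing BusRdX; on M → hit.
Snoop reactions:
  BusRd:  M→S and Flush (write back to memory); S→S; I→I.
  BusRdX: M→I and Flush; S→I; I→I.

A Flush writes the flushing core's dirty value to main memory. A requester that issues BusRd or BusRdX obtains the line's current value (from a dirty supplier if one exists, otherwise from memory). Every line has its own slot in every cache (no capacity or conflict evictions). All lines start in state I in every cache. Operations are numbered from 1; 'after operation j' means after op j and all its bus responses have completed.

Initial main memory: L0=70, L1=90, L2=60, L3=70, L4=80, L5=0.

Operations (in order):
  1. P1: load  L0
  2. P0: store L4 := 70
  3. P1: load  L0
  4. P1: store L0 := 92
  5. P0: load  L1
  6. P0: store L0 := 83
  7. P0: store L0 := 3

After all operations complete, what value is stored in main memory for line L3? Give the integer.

memory[L3] = 70

  op1 P1: load  L0 → I/S on L0; bus BusRd; mem=70
  op2 P0: store L4 := 70 → M/I on L4; bus BusRdX; mem=80
  op3 P1: load  L0 → I/S on L0; bus (none); mem=70
  op4 P1: store L0 := 92 → I/M on L0; bus BusRdX; mem=70
  op5 P0: load  L1 → S/I on L1; bus BusRd; mem=90
  op6 P0: store L0 := 83 → M/I on L0; bus BusRdX Flush; mem=92
  op7 P0: store L0 := 3 → M/I on L0; bus (none); mem=92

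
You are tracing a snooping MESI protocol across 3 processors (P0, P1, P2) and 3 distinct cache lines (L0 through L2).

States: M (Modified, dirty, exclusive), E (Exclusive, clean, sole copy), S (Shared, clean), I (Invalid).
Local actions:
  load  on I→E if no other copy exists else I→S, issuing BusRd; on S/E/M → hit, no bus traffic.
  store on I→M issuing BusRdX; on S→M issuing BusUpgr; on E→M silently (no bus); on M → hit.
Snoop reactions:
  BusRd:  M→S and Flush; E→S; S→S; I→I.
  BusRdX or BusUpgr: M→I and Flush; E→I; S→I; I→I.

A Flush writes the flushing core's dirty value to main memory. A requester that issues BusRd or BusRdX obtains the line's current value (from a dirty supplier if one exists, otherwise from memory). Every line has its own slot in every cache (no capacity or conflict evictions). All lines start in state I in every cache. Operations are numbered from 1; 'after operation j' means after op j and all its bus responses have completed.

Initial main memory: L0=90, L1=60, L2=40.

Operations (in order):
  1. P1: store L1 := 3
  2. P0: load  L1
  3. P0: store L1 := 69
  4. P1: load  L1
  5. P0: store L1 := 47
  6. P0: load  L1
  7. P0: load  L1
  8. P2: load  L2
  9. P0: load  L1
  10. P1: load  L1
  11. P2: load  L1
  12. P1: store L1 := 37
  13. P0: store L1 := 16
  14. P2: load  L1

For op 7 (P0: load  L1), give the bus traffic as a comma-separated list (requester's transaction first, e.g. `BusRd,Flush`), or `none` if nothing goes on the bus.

bus = none

step 1: P1: store L1 := 3  ⟶  IMI  (L1)  txn=BusRdX  M[L1]=60
step 2: P0: load  L1  ⟶  SSI  (L1)  txn=BusRd+Flush  M[L1]=3
step 3: P0: store L1 := 69  ⟶  MII  (L1)  txn=BusUpgr  M[L1]=3
step 4: P1: load  L1  ⟶  SSI  (L1)  txn=BusRd+Flush  M[L1]=69
step 5: P0: store L1 := 47  ⟶  MII  (L1)  txn=BusUpgr  M[L1]=69
step 6: P0: load  L1  ⟶  MII  (L1)  txn=∅  M[L1]=69
step 7: P0: load  L1  ⟶  MII  (L1)  txn=∅  M[L1]=69
step 8: P2: load  L2  ⟶  IIE  (L2)  txn=BusRd  M[L2]=40
step 9: P0: load  L1  ⟶  MII  (L1)  txn=∅  M[L1]=69
step 10: P1: load  L1  ⟶  SSI  (L1)  txn=BusRd+Flush  M[L1]=47
step 11: P2: load  L1  ⟶  SSS  (L1)  txn=BusRd  M[L1]=47
step 12: P1: store L1 := 37  ⟶  IMI  (L1)  txn=BusUpgr  M[L1]=47
step 13: P0: store L1 := 16  ⟶  MII  (L1)  txn=BusRdX+Flush  M[L1]=37
step 14: P2: load  L1  ⟶  SIS  (L1)  txn=BusRd+Flush  M[L1]=16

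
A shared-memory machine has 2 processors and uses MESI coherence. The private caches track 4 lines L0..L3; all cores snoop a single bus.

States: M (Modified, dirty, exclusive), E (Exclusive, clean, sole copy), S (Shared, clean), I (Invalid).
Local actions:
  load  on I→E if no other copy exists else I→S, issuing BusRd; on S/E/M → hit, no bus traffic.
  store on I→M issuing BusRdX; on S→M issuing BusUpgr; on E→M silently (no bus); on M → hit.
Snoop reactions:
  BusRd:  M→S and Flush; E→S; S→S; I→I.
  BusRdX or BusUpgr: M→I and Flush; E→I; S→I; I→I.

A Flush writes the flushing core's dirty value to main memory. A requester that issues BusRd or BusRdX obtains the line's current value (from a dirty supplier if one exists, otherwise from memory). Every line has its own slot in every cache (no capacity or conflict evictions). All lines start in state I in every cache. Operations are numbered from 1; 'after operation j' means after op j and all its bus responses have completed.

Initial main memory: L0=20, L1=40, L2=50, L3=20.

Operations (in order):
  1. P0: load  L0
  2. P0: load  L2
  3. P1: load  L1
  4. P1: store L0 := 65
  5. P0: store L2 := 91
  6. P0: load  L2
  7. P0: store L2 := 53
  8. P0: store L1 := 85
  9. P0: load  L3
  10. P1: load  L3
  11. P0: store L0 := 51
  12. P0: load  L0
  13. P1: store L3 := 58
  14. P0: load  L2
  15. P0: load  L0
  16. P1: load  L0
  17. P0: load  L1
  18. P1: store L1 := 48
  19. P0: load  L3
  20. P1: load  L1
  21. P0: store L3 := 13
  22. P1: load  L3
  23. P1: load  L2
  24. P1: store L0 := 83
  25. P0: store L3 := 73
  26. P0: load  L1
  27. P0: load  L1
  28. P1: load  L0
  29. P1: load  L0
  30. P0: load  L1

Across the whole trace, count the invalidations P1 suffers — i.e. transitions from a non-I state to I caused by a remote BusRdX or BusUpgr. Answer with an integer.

[1] P0: load  L0 | P0:E(20), P1:I | bus: BusRd
[2] P0: load  L2 | P0:E(50), P1:I | bus: BusRd
[3] P1: load  L1 | P0:I, P1:E(40) | bus: BusRd
[4] P1: store L0 := 65 | P0:I, P1:M(65) | bus: BusRdX
[5] P0: store L2 := 91 | P0:M(91), P1:I | bus: none
[6] P0: load  L2 | P0:M(91), P1:I | bus: none
[7] P0: store L2 := 53 | P0:M(53), P1:I | bus: none
[8] P0: store L1 := 85 | P0:M(85), P1:I | bus: BusRdX
[9] P0: load  L3 | P0:E(20), P1:I | bus: BusRd
[10] P1: load  L3 | P0:S(20), P1:S(20) | bus: BusRd
[11] P0: store L0 := 51 | P0:M(51), P1:I | bus: BusRdX,Flush
[12] P0: load  L0 | P0:M(51), P1:I | bus: none
[13] P1: store L3 := 58 | P0:I, P1:M(58) | bus: BusUpgr
[14] P0: load  L2 | P0:M(53), P1:I | bus: none
[15] P0: load  L0 | P0:M(51), P1:I | bus: none
[16] P1: load  L0 | P0:S(51), P1:S(51) | bus: BusRd,Flush
[17] P0: load  L1 | P0:M(85), P1:I | bus: none
[18] P1: store L1 := 48 | P0:I, P1:M(48) | bus: BusRdX,Flush
[19] P0: load  L3 | P0:S(58), P1:S(58) | bus: BusRd,Flush
[20] P1: load  L1 | P0:I, P1:M(48) | bus: none
[21] P0: store L3 := 13 | P0:M(13), P1:I | bus: BusUpgr
[22] P1: load  L3 | P0:S(13), P1:S(13) | bus: BusRd,Flush
[23] P1: load  L2 | P0:S(53), P1:S(53) | bus: BusRd,Flush
[24] P1: store L0 := 83 | P0:I, P1:M(83) | bus: BusUpgr
[25] P0: store L3 := 73 | P0:M(73), P1:I | bus: BusUpgr
[26] P0: load  L1 | P0:S(48), P1:S(48) | bus: BusRd,Flush
[27] P0: load  L1 | P0:S(48), P1:S(48) | bus: none
[28] P1: load  L0 | P0:I, P1:M(83) | bus: none
[29] P1: load  L0 | P0:I, P1:M(83) | bus: none
[30] P0: load  L1 | P0:S(48), P1:S(48) | bus: none

invalidations = 4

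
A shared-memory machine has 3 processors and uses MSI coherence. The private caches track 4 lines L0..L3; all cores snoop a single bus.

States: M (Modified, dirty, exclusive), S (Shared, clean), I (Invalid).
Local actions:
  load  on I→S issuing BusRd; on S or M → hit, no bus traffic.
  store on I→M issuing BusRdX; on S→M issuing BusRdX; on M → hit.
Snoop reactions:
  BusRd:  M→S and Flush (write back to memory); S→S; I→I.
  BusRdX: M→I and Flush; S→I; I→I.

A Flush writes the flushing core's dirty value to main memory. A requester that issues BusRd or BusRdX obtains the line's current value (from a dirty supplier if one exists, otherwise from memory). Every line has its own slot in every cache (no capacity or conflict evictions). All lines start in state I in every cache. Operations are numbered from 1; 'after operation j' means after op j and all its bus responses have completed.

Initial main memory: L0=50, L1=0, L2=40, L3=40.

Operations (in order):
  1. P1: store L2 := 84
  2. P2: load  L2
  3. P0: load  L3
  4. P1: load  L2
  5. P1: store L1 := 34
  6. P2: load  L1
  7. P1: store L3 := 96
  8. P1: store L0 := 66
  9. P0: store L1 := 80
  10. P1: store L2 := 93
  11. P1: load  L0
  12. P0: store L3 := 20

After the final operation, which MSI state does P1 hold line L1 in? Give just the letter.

[1] P1: store L2 := 84 | P0:I, P1:M(84), P2:I | bus: BusRdX
[2] P2: load  L2 | P0:I, P1:S(84), P2:S(84) | bus: BusRd,Flush
[3] P0: load  L3 | P0:S(40), P1:I, P2:I | bus: BusRd
[4] P1: load  L2 | P0:I, P1:S(84), P2:S(84) | bus: none
[5] P1: store L1 := 34 | P0:I, P1:M(34), P2:I | bus: BusRdX
[6] P2: load  L1 | P0:I, P1:S(34), P2:S(34) | bus: BusRd,Flush
[7] P1: store L3 := 96 | P0:I, P1:M(96), P2:I | bus: BusRdX
[8] P1: store L0 := 66 | P0:I, P1:M(66), P2:I | bus: BusRdX
[9] P0: store L1 := 80 | P0:M(80), P1:I, P2:I | bus: BusRdX
[10] P1: store L2 := 93 | P0:I, P1:M(93), P2:I | bus: BusRdX
[11] P1: load  L0 | P0:I, P1:M(66), P2:I | bus: none
[12] P0: store L3 := 20 | P0:M(20), P1:I, P2:I | bus: BusRdX,Flush

state = I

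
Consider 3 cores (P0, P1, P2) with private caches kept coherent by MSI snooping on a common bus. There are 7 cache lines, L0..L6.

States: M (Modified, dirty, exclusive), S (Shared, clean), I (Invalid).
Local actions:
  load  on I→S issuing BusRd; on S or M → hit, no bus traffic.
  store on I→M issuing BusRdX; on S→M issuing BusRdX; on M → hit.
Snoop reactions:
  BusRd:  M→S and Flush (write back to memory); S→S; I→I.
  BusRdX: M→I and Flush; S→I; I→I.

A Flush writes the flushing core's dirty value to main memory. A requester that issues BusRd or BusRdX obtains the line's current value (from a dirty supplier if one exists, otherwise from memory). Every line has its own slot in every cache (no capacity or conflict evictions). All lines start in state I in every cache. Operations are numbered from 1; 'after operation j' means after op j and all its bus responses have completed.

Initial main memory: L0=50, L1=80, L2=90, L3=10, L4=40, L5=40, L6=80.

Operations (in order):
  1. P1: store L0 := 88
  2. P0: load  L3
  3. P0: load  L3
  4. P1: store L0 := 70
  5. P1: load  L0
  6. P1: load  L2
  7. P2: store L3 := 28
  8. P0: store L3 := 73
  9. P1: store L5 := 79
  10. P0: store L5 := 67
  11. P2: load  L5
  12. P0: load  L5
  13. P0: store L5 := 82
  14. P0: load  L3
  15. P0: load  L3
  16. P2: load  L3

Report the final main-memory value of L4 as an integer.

memory[L4] = 40

step 1: P1: store L0 := 88  ⟶  IMI  (L0)  txn=BusRdX  M[L0]=50
step 2: P0: load  L3  ⟶  SII  (L3)  txn=BusRd  M[L3]=10
step 3: P0: load  L3  ⟶  SII  (L3)  txn=∅  M[L3]=10
step 4: P1: store L0 := 70  ⟶  IMI  (L0)  txn=∅  M[L0]=50
step 5: P1: load  L0  ⟶  IMI  (L0)  txn=∅  M[L0]=50
step 6: P1: load  L2  ⟶  ISI  (L2)  txn=BusRd  M[L2]=90
step 7: P2: store L3 := 28  ⟶  IIM  (L3)  txn=BusRdX  M[L3]=10
step 8: P0: store L3 := 73  ⟶  MII  (L3)  txn=BusRdX+Flush  M[L3]=28
step 9: P1: store L5 := 79  ⟶  IMI  (L5)  txn=BusRdX  M[L5]=40
step 10: P0: store L5 := 67  ⟶  MII  (L5)  txn=BusRdX+Flush  M[L5]=79
step 11: P2: load  L5  ⟶  SIS  (L5)  txn=BusRd+Flush  M[L5]=67
step 12: P0: load  L5  ⟶  SIS  (L5)  txn=∅  M[L5]=67
step 13: P0: store L5 := 82  ⟶  MII  (L5)  txn=BusRdX  M[L5]=67
step 14: P0: load  L3  ⟶  MII  (L3)  txn=∅  M[L3]=28
step 15: P0: load  L3  ⟶  MII  (L3)  txn=∅  M[L3]=28
step 16: P2: load  L3  ⟶  SIS  (L3)  txn=BusRd+Flush  M[L3]=73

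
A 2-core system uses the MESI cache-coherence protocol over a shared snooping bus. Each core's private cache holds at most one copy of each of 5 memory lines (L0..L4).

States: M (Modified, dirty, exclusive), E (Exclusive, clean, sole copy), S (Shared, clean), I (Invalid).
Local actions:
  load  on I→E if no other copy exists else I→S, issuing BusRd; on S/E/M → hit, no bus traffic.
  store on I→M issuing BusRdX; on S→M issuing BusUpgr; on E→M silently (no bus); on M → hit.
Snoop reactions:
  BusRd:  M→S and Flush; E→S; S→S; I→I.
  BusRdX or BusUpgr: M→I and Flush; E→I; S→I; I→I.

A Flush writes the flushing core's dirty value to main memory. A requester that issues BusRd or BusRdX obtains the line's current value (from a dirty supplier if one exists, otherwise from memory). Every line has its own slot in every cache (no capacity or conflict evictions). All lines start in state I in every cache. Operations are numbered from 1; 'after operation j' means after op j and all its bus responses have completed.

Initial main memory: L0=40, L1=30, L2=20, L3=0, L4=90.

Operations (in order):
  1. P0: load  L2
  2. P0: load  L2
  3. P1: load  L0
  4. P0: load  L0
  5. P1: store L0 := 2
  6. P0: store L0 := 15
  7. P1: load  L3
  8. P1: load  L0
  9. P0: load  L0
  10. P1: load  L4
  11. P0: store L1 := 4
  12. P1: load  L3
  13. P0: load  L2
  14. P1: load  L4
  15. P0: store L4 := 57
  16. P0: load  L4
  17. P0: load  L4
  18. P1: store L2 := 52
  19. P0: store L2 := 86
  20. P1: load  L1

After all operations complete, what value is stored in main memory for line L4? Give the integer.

step 1: P0: load  L2  ⟶  EI  (L2)  txn=BusRd  M[L2]=20
step 2: P0: load  L2  ⟶  EI  (L2)  txn=∅  M[L2]=20
step 3: P1: load  L0  ⟶  IE  (L0)  txn=BusRd  M[L0]=40
step 4: P0: load  L0  ⟶  SS  (L0)  txn=BusRd  M[L0]=40
step 5: P1: store L0 := 2  ⟶  IM  (L0)  txn=BusUpgr  M[L0]=40
step 6: P0: store L0 := 15  ⟶  MI  (L0)  txn=BusRdX+Flush  M[L0]=2
step 7: P1: load  L3  ⟶  IE  (L3)  txn=BusRd  M[L3]=0
step 8: P1: load  L0  ⟶  SS  (L0)  txn=BusRd+Flush  M[L0]=15
step 9: P0: load  L0  ⟶  SS  (L0)  txn=∅  M[L0]=15
step 10: P1: load  L4  ⟶  IE  (L4)  txn=BusRd  M[L4]=90
step 11: P0: store L1 := 4  ⟶  MI  (L1)  txn=BusRdX  M[L1]=30
step 12: P1: load  L3  ⟶  IE  (L3)  txn=∅  M[L3]=0
step 13: P0: load  L2  ⟶  EI  (L2)  txn=∅  M[L2]=20
step 14: P1: load  L4  ⟶  IE  (L4)  txn=∅  M[L4]=90
step 15: P0: store L4 := 57  ⟶  MI  (L4)  txn=BusRdX  M[L4]=90
step 16: P0: load  L4  ⟶  MI  (L4)  txn=∅  M[L4]=90
step 17: P0: load  L4  ⟶  MI  (L4)  txn=∅  M[L4]=90
step 18: P1: store L2 := 52  ⟶  IM  (L2)  txn=BusRdX  M[L2]=20
step 19: P0: store L2 := 86  ⟶  MI  (L2)  txn=BusRdX+Flush  M[L2]=52
step 20: P1: load  L1  ⟶  SS  (L1)  txn=BusRd+Flush  M[L1]=4

memory[L4] = 90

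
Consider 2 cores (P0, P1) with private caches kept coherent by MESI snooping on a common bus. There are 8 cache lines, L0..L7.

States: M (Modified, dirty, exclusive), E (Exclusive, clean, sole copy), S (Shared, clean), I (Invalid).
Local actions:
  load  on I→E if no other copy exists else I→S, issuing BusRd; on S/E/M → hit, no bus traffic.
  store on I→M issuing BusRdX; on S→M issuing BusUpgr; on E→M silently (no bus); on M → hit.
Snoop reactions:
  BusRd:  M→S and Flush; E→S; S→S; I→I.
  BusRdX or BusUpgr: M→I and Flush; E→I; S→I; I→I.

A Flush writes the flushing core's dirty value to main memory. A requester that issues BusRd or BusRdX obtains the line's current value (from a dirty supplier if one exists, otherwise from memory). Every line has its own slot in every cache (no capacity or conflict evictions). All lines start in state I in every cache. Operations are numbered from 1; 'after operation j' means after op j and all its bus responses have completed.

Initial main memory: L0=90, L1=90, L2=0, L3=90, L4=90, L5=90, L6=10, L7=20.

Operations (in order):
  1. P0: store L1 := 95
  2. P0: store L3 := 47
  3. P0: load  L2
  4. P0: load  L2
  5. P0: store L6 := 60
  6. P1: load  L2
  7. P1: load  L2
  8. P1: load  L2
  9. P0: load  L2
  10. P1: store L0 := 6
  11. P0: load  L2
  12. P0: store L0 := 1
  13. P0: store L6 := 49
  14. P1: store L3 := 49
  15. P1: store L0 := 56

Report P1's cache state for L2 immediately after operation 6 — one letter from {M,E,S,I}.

  op1 P0: store L1 := 95 → M/I on L1; bus BusRdX; mem=90
  op2 P0: store L3 := 47 → M/I on L3; bus BusRdX; mem=90
  op3 P0: load  L2 → E/I on L2; bus BusRd; mem=0
  op4 P0: load  L2 → E/I on L2; bus (none); mem=0
  op5 P0: store L6 := 60 → M/I on L6; bus BusRdX; mem=10
  op6 P1: load  L2 → S/S on L2; bus BusRd; mem=0
  op7 P1: load  L2 → S/S on L2; bus (none); mem=0
  op8 P1: load  L2 → S/S on L2; bus (none); mem=0
  op9 P0: load  L2 → S/S on L2; bus (none); mem=0
  op10 P1: store L0 := 6 → I/M on L0; bus BusRdX; mem=90
  op11 P0: load  L2 → S/S on L2; bus (none); mem=0
  op12 P0: store L0 := 1 → M/I on L0; bus BusRdX Flush; mem=6
  op13 P0: store L6 := 49 → M/I on L6; bus (none); mem=10
  op14 P1: store L3 := 49 → I/M on L3; bus BusRdX Flush; mem=47
  op15 P1: store L0 := 56 → I/M on L0; bus BusRdX Flush; mem=1

state = S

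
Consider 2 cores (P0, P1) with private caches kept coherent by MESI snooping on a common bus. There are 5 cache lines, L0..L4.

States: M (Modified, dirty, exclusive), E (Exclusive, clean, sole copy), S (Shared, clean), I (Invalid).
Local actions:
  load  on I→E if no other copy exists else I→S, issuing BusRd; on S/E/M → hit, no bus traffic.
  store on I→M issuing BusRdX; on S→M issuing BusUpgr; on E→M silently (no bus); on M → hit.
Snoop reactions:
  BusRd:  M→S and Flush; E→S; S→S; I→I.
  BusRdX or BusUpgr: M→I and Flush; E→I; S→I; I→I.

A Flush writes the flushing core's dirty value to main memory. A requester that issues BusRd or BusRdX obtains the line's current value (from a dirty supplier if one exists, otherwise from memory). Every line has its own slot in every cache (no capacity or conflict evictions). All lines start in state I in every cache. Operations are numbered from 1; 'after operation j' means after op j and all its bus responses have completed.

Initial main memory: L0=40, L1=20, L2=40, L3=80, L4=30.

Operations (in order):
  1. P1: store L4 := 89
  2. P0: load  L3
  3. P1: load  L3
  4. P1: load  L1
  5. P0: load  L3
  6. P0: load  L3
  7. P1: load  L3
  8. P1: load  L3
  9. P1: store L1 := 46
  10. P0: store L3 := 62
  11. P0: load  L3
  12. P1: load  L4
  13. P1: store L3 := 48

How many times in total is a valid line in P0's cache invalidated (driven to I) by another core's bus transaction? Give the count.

  op1 P1: store L4 := 89 → I/M on L4; bus BusRdX; mem=30
  op2 P0: load  L3 → E/I on L3; bus BusRd; mem=80
  op3 P1: load  L3 → S/S on L3; bus BusRd; mem=80
  op4 P1: load  L1 → I/E on L1; bus BusRd; mem=20
  op5 P0: load  L3 → S/S on L3; bus (none); mem=80
  op6 P0: load  L3 → S/S on L3; bus (none); mem=80
  op7 P1: load  L3 → S/S on L3; bus (none); mem=80
  op8 P1: load  L3 → S/S on L3; bus (none); mem=80
  op9 P1: store L1 := 46 → I/M on L1; bus (none); mem=20
  op10 P0: store L3 := 62 → M/I on L3; bus BusUpgr; mem=80
  op11 P0: load  L3 → M/I on L3; bus (none); mem=80
  op12 P1: load  L4 → I/M on L4; bus (none); mem=30
  op13 P1: store L3 := 48 → I/M on L3; bus BusRdX Flush; mem=62

invalidations = 1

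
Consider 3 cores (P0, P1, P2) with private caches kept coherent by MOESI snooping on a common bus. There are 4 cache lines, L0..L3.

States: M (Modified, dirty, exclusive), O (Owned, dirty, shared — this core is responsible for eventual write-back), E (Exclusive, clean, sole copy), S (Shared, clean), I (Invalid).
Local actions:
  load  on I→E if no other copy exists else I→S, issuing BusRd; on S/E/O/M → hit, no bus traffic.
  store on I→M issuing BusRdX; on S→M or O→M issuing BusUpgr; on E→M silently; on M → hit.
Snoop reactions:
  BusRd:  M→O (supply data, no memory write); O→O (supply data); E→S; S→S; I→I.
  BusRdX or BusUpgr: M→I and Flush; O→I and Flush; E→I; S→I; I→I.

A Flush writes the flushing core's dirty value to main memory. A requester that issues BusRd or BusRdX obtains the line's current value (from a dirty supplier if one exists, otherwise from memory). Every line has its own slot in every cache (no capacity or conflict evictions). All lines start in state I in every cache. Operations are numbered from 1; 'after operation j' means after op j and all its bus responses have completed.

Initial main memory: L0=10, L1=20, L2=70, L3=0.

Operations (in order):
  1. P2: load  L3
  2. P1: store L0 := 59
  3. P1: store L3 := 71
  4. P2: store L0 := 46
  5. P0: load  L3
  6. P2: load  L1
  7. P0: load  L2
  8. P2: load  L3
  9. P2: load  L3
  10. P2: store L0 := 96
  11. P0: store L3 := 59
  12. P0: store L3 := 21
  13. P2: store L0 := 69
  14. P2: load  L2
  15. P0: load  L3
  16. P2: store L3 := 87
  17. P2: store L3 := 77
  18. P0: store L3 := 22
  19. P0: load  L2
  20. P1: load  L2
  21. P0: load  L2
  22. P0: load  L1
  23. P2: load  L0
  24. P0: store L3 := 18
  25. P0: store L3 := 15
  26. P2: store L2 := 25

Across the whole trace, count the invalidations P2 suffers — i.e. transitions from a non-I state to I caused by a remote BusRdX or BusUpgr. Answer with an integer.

[1] P2: load  L3 | P0:I, P1:I, P2:E(0) | bus: BusRd
[2] P1: store L0 := 59 | P0:I, P1:M(59), P2:I | bus: BusRdX
[3] P1: store L3 := 71 | P0:I, P1:M(71), P2:I | bus: BusRdX
[4] P2: store L0 := 46 | P0:I, P1:I, P2:M(46) | bus: BusRdX,Flush
[5] P0: load  L3 | P0:S(71), P1:O(71), P2:I | bus: BusRd
[6] P2: load  L1 | P0:I, P1:I, P2:E(20) | bus: BusRd
[7] P0: load  L2 | P0:E(70), P1:I, P2:I | bus: BusRd
[8] P2: load  L3 | P0:S(71), P1:O(71), P2:S(71) | bus: BusRd
[9] P2: load  L3 | P0:S(71), P1:O(71), P2:S(71) | bus: none
[10] P2: store L0 := 96 | P0:I, P1:I, P2:M(96) | bus: none
[11] P0: store L3 := 59 | P0:M(59), P1:I, P2:I | bus: BusUpgr,Flush
[12] P0: store L3 := 21 | P0:M(21), P1:I, P2:I | bus: none
[13] P2: store L0 := 69 | P0:I, P1:I, P2:M(69) | bus: none
[14] P2: load  L2 | P0:S(70), P1:I, P2:S(70) | bus: BusRd
[15] P0: load  L3 | P0:M(21), P1:I, P2:I | bus: none
[16] P2: store L3 := 87 | P0:I, P1:I, P2:M(87) | bus: BusRdX,Flush
[17] P2: store L3 := 77 | P0:I, P1:I, P2:M(77) | bus: none
[18] P0: store L3 := 22 | P0:M(22), P1:I, P2:I | bus: BusRdX,Flush
[19] P0: load  L2 | P0:S(70), P1:I, P2:S(70) | bus: none
[20] P1: load  L2 | P0:S(70), P1:S(70), P2:S(70) | bus: BusRd
[21] P0: load  L2 | P0:S(70), P1:S(70), P2:S(70) | bus: none
[22] P0: load  L1 | P0:S(20), P1:I, P2:S(20) | bus: BusRd
[23] P2: load  L0 | P0:I, P1:I, P2:M(69) | bus: none
[24] P0: store L3 := 18 | P0:M(18), P1:I, P2:I | bus: none
[25] P0: store L3 := 15 | P0:M(15), P1:I, P2:I | bus: none
[26] P2: store L2 := 25 | P0:I, P1:I, P2:M(25) | bus: BusUpgr

invalidations = 3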